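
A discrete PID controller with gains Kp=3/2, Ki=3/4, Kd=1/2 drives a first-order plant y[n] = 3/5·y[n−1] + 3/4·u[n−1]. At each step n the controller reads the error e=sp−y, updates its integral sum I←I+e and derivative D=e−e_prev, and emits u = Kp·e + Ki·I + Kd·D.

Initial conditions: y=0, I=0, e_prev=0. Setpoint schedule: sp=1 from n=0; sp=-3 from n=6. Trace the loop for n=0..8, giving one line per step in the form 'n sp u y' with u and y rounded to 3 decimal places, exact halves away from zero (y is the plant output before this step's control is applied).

0 1 2.750 0.000
1 1 -2.672 2.063
2 1 5.342 -0.766
3 1 -6.609 3.547
4 1 11.169 -2.828
5 1 -15.295 6.680
6 -3 13.093 -7.463
7 -3 -23.845 5.342
8 -3 31.358 -14.679

(exact arithmetic carried between steps; '≈' marks a value shown rounded to 6 d.p. or computed from one; I and e_prev carry over from the previous line; the table rounds u and y to 3 d.p., halves away from zero)
n=0: y=0, sp=1, e=sp−y=1; I=1, D=e−e_prev=1; u=3/2·1+3/4·1+1/2·1=2.75; next y=3/5·0+3/4·2.75=2.0625
n=1: y=2.0625, sp=1, e=sp−y=-1.0625; I=-0.0625, D=e−e_prev=-2.0625; u=3/2·(-1.0625)+3/4·(-0.0625)+1/2·(-2.0625)=-2.671875; next y=3/5·2.0625+3/4·(-2.671875)≈-0.766406
n=2: y≈-0.766406, sp=1, e=sp−y≈1.766406; I≈1.703906, D=e−e_prev≈2.828906; u=3/2·1.766406+3/4·1.703906+1/2·2.828906≈5.341992; next y=3/5·(-0.766406)+3/4·5.341992≈3.546650
n=3: y≈3.546650, sp=1, e=sp−y≈-2.546650; I≈-0.842744, D=e−e_prev≈-4.313057; u=3/2·(-2.546650)+3/4·(-0.842744)+1/2·(-4.313057)≈-6.608562; next y=3/5·3.546650+3/4·(-6.608562)≈-2.828431
n=4: y≈-2.828431, sp=1, e=sp−y≈3.828431; I≈2.985687, D=e−e_prev≈6.375082; u=3/2·3.828431+3/4·2.985687+1/2·6.375082≈11.169453; next y=3/5·(-2.828431)+3/4·11.169453≈6.680031
n=5: y≈6.680031, sp=1, e=sp−y≈-5.680031; I≈-2.694344, D=e−e_prev≈-9.508462; u=3/2·(-5.680031)+3/4·(-2.694344)+1/2·(-9.508462)≈-15.295036; next y=3/5·6.680031+3/4·(-15.295036)≈-7.463258
n=6: y≈-7.463258, sp=-3, e=sp−y≈4.463258; I≈1.768914, D=e−e_prev≈10.143289; u=3/2·4.463258+3/4·1.768914+1/2·10.143289≈13.093217; next y=3/5·(-7.463258)+3/4·13.093217≈5.341958
n=7: y≈5.341958, sp=-3, e=sp−y≈-8.341958; I≈-6.573044, D=e−e_prev≈-12.805216; u=3/2·(-8.341958)+3/4·(-6.573044)+1/2·(-12.805216)≈-23.845328; next y=3/5·5.341958+3/4·(-23.845328)≈-14.678821
n=8: y≈-14.678821, sp=-3, e=sp−y≈11.678821; I≈5.105777, D=e−e_prev≈20.020780; u=3/2·11.678821+3/4·5.105777+1/2·20.020780≈31.357955; next y=3/5·(-14.678821)+3/4·31.357955≈14.711173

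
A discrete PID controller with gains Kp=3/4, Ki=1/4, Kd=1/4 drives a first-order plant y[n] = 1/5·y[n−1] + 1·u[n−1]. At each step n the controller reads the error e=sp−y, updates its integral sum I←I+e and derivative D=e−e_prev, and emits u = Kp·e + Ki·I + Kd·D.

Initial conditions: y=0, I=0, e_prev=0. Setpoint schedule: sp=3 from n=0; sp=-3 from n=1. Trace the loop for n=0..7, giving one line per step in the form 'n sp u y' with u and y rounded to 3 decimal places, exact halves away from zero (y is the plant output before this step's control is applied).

(exact arithmetic carried between steps; '≈' marks a value shown rounded to 6 d.p. or computed from one; I and e_prev carry over from the previous line; the table rounds u and y to 3 d.p., halves away from zero)
n=0: y=0, sp=3, e=sp−y=3; I=3, D=e−e_prev=3; u=3/4·3+1/4·3+1/4·3=3.75; next y=1/5·0+1·3.75=3.75
n=1: y=3.75, sp=-3, e=sp−y=-6.75; I=-3.75, D=e−e_prev=-9.75; u=3/4·(-6.75)+1/4·(-3.75)+1/4·(-9.75)=-8.4375; next y=1/5·3.75+1·(-8.4375)=-7.6875
n=2: y=-7.6875, sp=-3, e=sp−y=4.6875; I=0.9375, D=e−e_prev=11.4375; u=3/4·4.6875+1/4·0.9375+1/4·11.4375=6.609375; next y=1/5·(-7.6875)+1·6.609375=5.071875
n=3: y=5.071875, sp=-3, e=sp−y=-8.071875; I=-7.134375, D=e−e_prev=-12.759375; u=3/4·(-8.071875)+1/4·(-7.134375)+1/4·(-12.759375)≈-11.027344; next y=1/5·5.071875+1·(-11.027344)≈-10.012969
n=4: y≈-10.012969, sp=-3, e=sp−y≈7.012969; I≈-0.121406, D=e−e_prev≈15.084844; u=3/4·7.012969+1/4·(-0.121406)+1/4·15.084844≈9.000586; next y=1/5·(-10.012969)+1·9.000586≈6.997992
n=5: y≈6.997992, sp=-3, e=sp−y≈-9.997992; I≈-10.119398, D=e−e_prev≈-17.010961; u=3/4·(-9.997992)+1/4·(-10.119398)+1/4·(-17.010961)≈-14.281084; next y=1/5·6.997992+1·(-14.281084)≈-12.881486
n=6: y≈-12.881486, sp=-3, e=sp−y≈9.881486; I≈-0.237913, D=e−e_prev≈19.879478; u=3/4·9.881486+1/4·(-0.237913)+1/4·19.879478≈12.321505; next y=1/5·(-12.881486)+1·12.321505≈9.745208
n=7: y≈9.745208, sp=-3, e=sp−y≈-12.745208; I≈-12.983121, D=e−e_prev≈-22.626694; u=3/4·(-12.745208)+1/4·(-12.983121)+1/4·(-22.626694)≈-18.461360; next y=1/5·9.745208+1·(-18.461360)≈-16.512318

0 3 3.750 0.000
1 -3 -8.438 3.750
2 -3 6.609 -7.688
3 -3 -11.027 5.072
4 -3 9.001 -10.013
5 -3 -14.281 6.998
6 -3 12.322 -12.881
7 -3 -18.461 9.745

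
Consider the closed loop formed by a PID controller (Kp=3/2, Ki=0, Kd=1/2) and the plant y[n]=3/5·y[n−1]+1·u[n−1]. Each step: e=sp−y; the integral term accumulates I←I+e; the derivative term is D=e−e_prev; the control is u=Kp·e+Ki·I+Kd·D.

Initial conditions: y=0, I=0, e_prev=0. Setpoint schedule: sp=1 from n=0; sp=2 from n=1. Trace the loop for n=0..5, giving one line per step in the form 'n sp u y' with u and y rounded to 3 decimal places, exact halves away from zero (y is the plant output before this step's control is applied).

0 1 2.000 0.000
1 2 -0.500 2.000
2 2 2.600 0.700
3 2 -2.690 3.020
4 2 6.266 -0.878
5 2 -8.917 5.739

(exact arithmetic carried between steps; '≈' marks a value shown rounded to 6 d.p. or computed from one; I and e_prev carry over from the previous line; the table rounds u and y to 3 d.p., halves away from zero)
n=0: y=0, sp=1, e=sp−y=1; I=1, D=e−e_prev=1; u=3/2·1+0·1+1/2·1=2; next y=3/5·0+1·2=2
n=1: y=2, sp=2, e=sp−y=0; I=1, D=e−e_prev=-1; u=3/2·0+0·1+1/2·(-1)=-0.5; next y=3/5·2+1·(-0.5)=0.7
n=2: y=0.7, sp=2, e=sp−y=1.3; I=2.3, D=e−e_prev=1.3; u=3/2·1.3+0·2.3+1/2·1.3=2.6; next y=3/5·0.7+1·2.6=3.02
n=3: y=3.02, sp=2, e=sp−y=-1.02; I=1.28, D=e−e_prev=-2.32; u=3/2·(-1.02)+0·1.28+1/2·(-2.32)=-2.69; next y=3/5·3.02+1·(-2.69)=-0.878
n=4: y=-0.878, sp=2, e=sp−y=2.878; I=4.158, D=e−e_prev=3.898; u=3/2·2.878+0·4.158+1/2·3.898=6.266; next y=3/5·(-0.878)+1·6.266=5.7392
n=5: y=5.7392, sp=2, e=sp−y=-3.7392; I=0.4188, D=e−e_prev=-6.6172; u=3/2·(-3.7392)+0·0.4188+1/2·(-6.6172)=-8.9174; next y=3/5·5.7392+1·(-8.9174)=-5.47388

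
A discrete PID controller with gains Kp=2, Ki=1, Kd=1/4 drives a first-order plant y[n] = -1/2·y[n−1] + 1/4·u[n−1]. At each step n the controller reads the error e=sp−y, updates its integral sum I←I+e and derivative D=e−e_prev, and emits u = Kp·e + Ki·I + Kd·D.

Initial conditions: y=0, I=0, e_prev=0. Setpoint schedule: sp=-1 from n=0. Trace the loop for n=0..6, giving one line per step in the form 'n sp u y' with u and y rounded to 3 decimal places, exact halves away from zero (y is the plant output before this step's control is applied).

0 -1 -3.250 0.000
1 -1 -1.359 -0.813
2 -1 -4.606 0.066
3 -1 -1.387 -1.185
4 -1 -6.164 0.246
5 -1 -0.846 -1.664
6 -1 -8.083 0.620

(exact arithmetic carried between steps; '≈' marks a value shown rounded to 6 d.p. or computed from one; I and e_prev carry over from the previous line; the table rounds u and y to 3 d.p., halves away from zero)
n=0: y=0, sp=-1, e=sp−y=-1; I=-1, D=e−e_prev=-1; u=2·(-1)+1·(-1)+1/4·(-1)=-3.25; next y=-1/2·0+1/4·(-3.25)=-0.8125
n=1: y=-0.8125, sp=-1, e=sp−y=-0.1875; I=-1.1875, D=e−e_prev=0.8125; u=2·(-0.1875)+1·(-1.1875)+1/4·0.8125=-1.359375; next y=-1/2·(-0.8125)+1/4·(-1.359375)≈0.066406
n=2: y≈0.066406, sp=-1, e=sp−y≈-1.066406; I≈-2.253906, D=e−e_prev≈-0.878906; u=2·(-1.066406)+1·(-2.253906)+1/4·(-0.878906)≈-4.606445; next y=-1/2·0.066406+1/4·(-4.606445)≈-1.184814
n=3: y≈-1.184814, sp=-1, e=sp−y≈0.184814; I≈-2.069092, D=e−e_prev≈1.251221; u=2·0.184814+1·(-2.069092)+1/4·1.251221≈-1.386658; next y=-1/2·(-1.184814)+1/4·(-1.386658)≈0.245743
n=4: y≈0.245743, sp=-1, e=sp−y≈-1.245743; I≈-3.314835, D=e−e_prev≈-1.430557; u=2·(-1.245743)+1·(-3.314835)+1/4·(-1.430557)≈-6.163960; next y=-1/2·0.245743+1/4·(-6.163960)≈-1.663861
n=5: y≈-1.663861, sp=-1, e=sp−y≈0.663861; I≈-2.650973, D=e−e_prev≈1.909604; u=2·0.663861+1·(-2.650973)+1/4·1.909604≈-0.845850; next y=-1/2·(-1.663861)+1/4·(-0.845850)≈0.620468
n=6: y≈0.620468, sp=-1, e=sp−y≈-1.620468; I≈-4.271442, D=e−e_prev≈-2.284329; u=2·(-1.620468)+1·(-4.271442)+1/4·(-2.284329)≈-8.083460; next y=-1/2·0.620468+1/4·(-8.083460)≈-2.331099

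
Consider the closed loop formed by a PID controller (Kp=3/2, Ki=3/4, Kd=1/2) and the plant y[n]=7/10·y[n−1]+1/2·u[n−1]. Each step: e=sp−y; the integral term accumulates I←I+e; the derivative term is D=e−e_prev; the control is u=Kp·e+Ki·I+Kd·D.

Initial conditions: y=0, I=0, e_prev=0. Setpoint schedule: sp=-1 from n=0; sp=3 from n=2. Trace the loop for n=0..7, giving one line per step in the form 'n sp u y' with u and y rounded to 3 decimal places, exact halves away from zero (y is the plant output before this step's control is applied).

0 -1 -2.750 0.000
1 -1 0.781 -1.375
2 3 9.166 -0.572
3 3 -2.829 4.183
4 3 6.002 1.514
5 3 -1.222 4.060
6 3 4.286 2.231
7 3 -0.104 3.705

(exact arithmetic carried between steps; '≈' marks a value shown rounded to 6 d.p. or computed from one; I and e_prev carry over from the previous line; the table rounds u and y to 3 d.p., halves away from zero)
n=0: y=0, sp=-1, e=sp−y=-1; I=-1, D=e−e_prev=-1; u=3/2·(-1)+3/4·(-1)+1/2·(-1)=-2.75; next y=7/10·0+1/2·(-2.75)=-1.375
n=1: y=-1.375, sp=-1, e=sp−y=0.375; I=-0.625, D=e−e_prev=1.375; u=3/2·0.375+3/4·(-0.625)+1/2·1.375=0.78125; next y=7/10·(-1.375)+1/2·0.78125=-0.571875
n=2: y=-0.571875, sp=3, e=sp−y=3.571875; I=2.946875, D=e−e_prev=3.196875; u=3/2·3.571875+3/4·2.946875+1/2·3.196875≈9.166406; next y=7/10·(-0.571875)+1/2·9.166406≈4.182891
n=3: y≈4.182891, sp=3, e=sp−y≈-1.182891; I≈1.763984, D=e−e_prev≈-4.754766; u=3/2·(-1.182891)+3/4·1.763984+1/2·(-4.754766)≈-2.828730; next y=7/10·4.182891+1/2·(-2.828730)≈1.513658
n=4: y≈1.513658, sp=3, e=sp−y≈1.486342; I≈3.250326, D=e−e_prev≈2.669232; u=3/2·1.486342+3/4·3.250326+1/2·2.669232≈6.001874; next y=7/10·1.513658+1/2·6.001874≈4.060498
n=5: y≈4.060498, sp=3, e=sp−y≈-1.060498; I≈2.189829, D=e−e_prev≈-2.546839; u=3/2·(-1.060498)+3/4·2.189829+1/2·(-2.546839)≈-1.221794; next y=7/10·4.060498+1/2·(-1.221794)≈2.231451
n=6: y≈2.231451, sp=3, e=sp−y≈0.768549; I≈2.958378, D=e−e_prev≈1.829046; u=3/2·0.768549+3/4·2.958378+1/2·1.829046≈4.286130; next y=7/10·2.231451+1/2·4.286130≈3.705081
n=7: y≈3.705081, sp=3, e=sp−y≈-0.705081; I≈2.253297, D=e−e_prev≈-1.473630; u=3/2·(-0.705081)+3/4·2.253297+1/2·(-1.473630)≈-0.104463; next y=7/10·3.705081+1/2·(-0.104463)≈2.541325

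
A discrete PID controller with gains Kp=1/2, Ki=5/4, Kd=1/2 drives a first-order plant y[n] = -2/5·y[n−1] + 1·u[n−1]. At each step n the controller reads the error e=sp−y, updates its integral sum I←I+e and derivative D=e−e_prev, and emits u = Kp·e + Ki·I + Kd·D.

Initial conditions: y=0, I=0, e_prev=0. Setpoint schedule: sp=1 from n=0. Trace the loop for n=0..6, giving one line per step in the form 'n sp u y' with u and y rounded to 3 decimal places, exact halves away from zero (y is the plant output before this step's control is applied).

0 1 2.250 0.000
1 1 -2.063 2.250
2 1 9.228 -2.963
3 1 -18.520 10.413
4 1 50.873 -22.685
5 1 -121.993 59.947
6 1 308.957 -145.972

(exact arithmetic carried between steps; '≈' marks a value shown rounded to 6 d.p. or computed from one; I and e_prev carry over from the previous line; the table rounds u and y to 3 d.p., halves away from zero)
n=0: y=0, sp=1, e=sp−y=1; I=1, D=e−e_prev=1; u=1/2·1+5/4·1+1/2·1=2.25; next y=-2/5·0+1·2.25=2.25
n=1: y=2.25, sp=1, e=sp−y=-1.25; I=-0.25, D=e−e_prev=-2.25; u=1/2·(-1.25)+5/4·(-0.25)+1/2·(-2.25)=-2.0625; next y=-2/5·2.25+1·(-2.0625)=-2.9625
n=2: y=-2.9625, sp=1, e=sp−y=3.9625; I=3.7125, D=e−e_prev=5.2125; u=1/2·3.9625+5/4·3.7125+1/2·5.2125=9.228125; next y=-2/5·(-2.9625)+1·9.228125=10.413125
n=3: y=10.413125, sp=1, e=sp−y=-9.413125; I=-5.700625, D=e−e_prev=-13.375625; u=1/2·(-9.413125)+5/4·(-5.700625)+1/2·(-13.375625)≈-18.520156; next y=-2/5·10.413125+1·(-18.520156)≈-22.685406
n=4: y≈-22.685406, sp=1, e=sp−y≈23.685406; I≈17.984781, D=e−e_prev≈33.098531; u=1/2·23.685406+5/4·17.984781+1/2·33.098531≈50.872945; next y=-2/5·(-22.685406)+1·50.872945≈59.947108
n=5: y≈59.947108, sp=1, e=sp−y≈-58.947108; I≈-40.962327, D=e−e_prev≈-82.632514; u=1/2·(-58.947108)+5/4·(-40.962327)+1/2·(-82.632514)≈-121.992719; next y=-2/5·59.947108+1·(-121.992719)≈-145.971562
n=6: y≈-145.971562, sp=1, e=sp−y≈146.971562; I≈106.009236, D=e−e_prev≈205.918670; u=1/2·146.971562+5/4·106.009236+1/2·205.918670≈308.956661; next y=-2/5·(-145.971562)+1·308.956661≈367.345286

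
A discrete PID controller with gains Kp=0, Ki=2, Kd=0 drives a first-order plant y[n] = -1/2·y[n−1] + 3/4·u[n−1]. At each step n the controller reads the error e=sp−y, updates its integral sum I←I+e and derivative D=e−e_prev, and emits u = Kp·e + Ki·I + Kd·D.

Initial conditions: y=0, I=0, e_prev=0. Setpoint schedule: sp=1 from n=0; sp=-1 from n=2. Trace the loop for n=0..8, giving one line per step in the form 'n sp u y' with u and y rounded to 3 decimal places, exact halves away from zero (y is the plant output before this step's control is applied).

(exact arithmetic carried between steps; '≈' marks a value shown rounded to 6 d.p. or computed from one; I and e_prev carry over from the previous line; the table rounds u and y to 3 d.p., halves away from zero)
n=0: y=0, sp=1, e=sp−y=1; I=1, D=e−e_prev=1; u=0·1+2·1+0·1=2; next y=-1/2·0+3/4·2=1.5
n=1: y=1.5, sp=1, e=sp−y=-0.5; I=0.5, D=e−e_prev=-1.5; u=0·(-0.5)+2·0.5+0·(-1.5)=1; next y=-1/2·1.5+3/4·1=0
n=2: y=0, sp=-1, e=sp−y=-1; I=-0.5, D=e−e_prev=-0.5; u=0·(-1)+2·(-0.5)+0·(-0.5)=-1; next y=-1/2·0+3/4·(-1)=-0.75
n=3: y=-0.75, sp=-1, e=sp−y=-0.25; I=-0.75, D=e−e_prev=0.75; u=0·(-0.25)+2·(-0.75)+0·0.75=-1.5; next y=-1/2·(-0.75)+3/4·(-1.5)=-0.75
n=4: y=-0.75, sp=-1, e=sp−y=-0.25; I=-1, D=e−e_prev=0; u=0·(-0.25)+2·(-1)+0·0=-2; next y=-1/2·(-0.75)+3/4·(-2)=-1.125
n=5: y=-1.125, sp=-1, e=sp−y=0.125; I=-0.875, D=e−e_prev=0.375; u=0·0.125+2·(-0.875)+0·0.375=-1.75; next y=-1/2·(-1.125)+3/4·(-1.75)=-0.75
n=6: y=-0.75, sp=-1, e=sp−y=-0.25; I=-1.125, D=e−e_prev=-0.375; u=0·(-0.25)+2·(-1.125)+0·(-0.375)=-2.25; next y=-1/2·(-0.75)+3/4·(-2.25)=-1.3125
n=7: y=-1.3125, sp=-1, e=sp−y=0.3125; I=-0.8125, D=e−e_prev=0.5625; u=0·0.3125+2·(-0.8125)+0·0.5625=-1.625; next y=-1/2·(-1.3125)+3/4·(-1.625)=-0.5625
n=8: y=-0.5625, sp=-1, e=sp−y=-0.4375; I=-1.25, D=e−e_prev=-0.75; u=0·(-0.4375)+2·(-1.25)+0·(-0.75)=-2.5; next y=-1/2·(-0.5625)+3/4·(-2.5)=-1.59375

0 1 2.000 0.000
1 1 1.000 1.500
2 -1 -1.000 0.000
3 -1 -1.500 -0.750
4 -1 -2.000 -0.750
5 -1 -1.750 -1.125
6 -1 -2.250 -0.750
7 -1 -1.625 -1.313
8 -1 -2.500 -0.563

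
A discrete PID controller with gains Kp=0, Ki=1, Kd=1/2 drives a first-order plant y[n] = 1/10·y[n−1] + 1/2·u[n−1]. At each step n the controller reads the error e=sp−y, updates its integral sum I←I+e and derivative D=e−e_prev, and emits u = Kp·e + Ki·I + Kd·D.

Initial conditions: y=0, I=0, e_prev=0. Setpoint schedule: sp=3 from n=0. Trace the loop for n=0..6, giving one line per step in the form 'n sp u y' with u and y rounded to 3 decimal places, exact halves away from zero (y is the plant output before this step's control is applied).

(exact arithmetic carried between steps; '≈' marks a value shown rounded to 6 d.p. or computed from one; I and e_prev carry over from the previous line; the table rounds u and y to 3 d.p., halves away from zero)
n=0: y=0, sp=3, e=sp−y=3; I=3, D=e−e_prev=3; u=0·3+1·3+1/2·3=4.5; next y=1/10·0+1/2·4.5=2.25
n=1: y=2.25, sp=3, e=sp−y=0.75; I=3.75, D=e−e_prev=-2.25; u=0·0.75+1·3.75+1/2·(-2.25)=2.625; next y=1/10·2.25+1/2·2.625=1.5375
n=2: y=1.5375, sp=3, e=sp−y=1.4625; I=5.2125, D=e−e_prev=0.7125; u=0·1.4625+1·5.2125+1/2·0.7125=5.56875; next y=1/10·1.5375+1/2·5.56875=2.938125
n=3: y=2.938125, sp=3, e=sp−y=0.061875; I=5.274375, D=e−e_prev=-1.400625; u=0·0.061875+1·5.274375+1/2·(-1.400625)≈4.574063; next y=1/10·2.938125+1/2·4.574063≈2.580844
n=4: y≈2.580844, sp=3, e=sp−y≈0.419156; I≈5.693531, D=e−e_prev≈0.357281; u=0·0.419156+1·5.693531+1/2·0.357281≈5.872172; next y=1/10·2.580844+1/2·5.872172≈3.194170
n=5: y≈3.194170, sp=3, e=sp−y≈-0.194170; I≈5.499361, D=e−e_prev≈-0.613327; u=0·(-0.194170)+1·5.499361+1/2·(-0.613327)≈5.192698; next y=1/10·3.194170+1/2·5.192698≈2.915766
n=6: y≈2.915766, sp=3, e=sp−y≈0.084234; I≈5.583595, D=e−e_prev≈0.278404; u=0·0.084234+1·5.583595+1/2·0.278404≈5.722797; next y=1/10·2.915766+1/2·5.722797≈3.152975

0 3 4.500 0.000
1 3 2.625 2.250
2 3 5.569 1.538
3 3 4.574 2.938
4 3 5.872 2.581
5 3 5.193 3.194
6 3 5.723 2.916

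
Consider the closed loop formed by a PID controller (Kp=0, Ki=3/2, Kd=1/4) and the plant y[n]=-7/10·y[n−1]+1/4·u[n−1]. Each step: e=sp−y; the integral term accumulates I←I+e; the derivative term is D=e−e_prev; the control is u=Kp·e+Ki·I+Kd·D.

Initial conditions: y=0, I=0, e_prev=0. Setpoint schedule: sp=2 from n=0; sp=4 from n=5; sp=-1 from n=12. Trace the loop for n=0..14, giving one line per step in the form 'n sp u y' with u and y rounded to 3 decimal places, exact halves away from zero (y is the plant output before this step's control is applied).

(exact arithmetic carried between steps; '≈' marks a value shown rounded to 6 d.p. or computed from one; I and e_prev carry over from the previous line; the table rounds u and y to 3 d.p., halves away from zero)
n=0: y=0, sp=2, e=sp−y=2; I=2, D=e−e_prev=2; u=0·2+3/2·2+1/4·2=3.5; next y=-7/10·0+1/4·3.5=0.875
n=1: y=0.875, sp=2, e=sp−y=1.125; I=3.125, D=e−e_prev=-0.875; u=0·1.125+3/2·3.125+1/4·(-0.875)=4.46875; next y=-7/10·0.875+1/4·4.46875≈0.504688
n=2: y≈0.504688, sp=2, e=sp−y≈1.495313; I≈4.620313, D=e−e_prev≈0.370313; u=0·1.495313+3/2·4.620313+1/4·0.370313≈7.023047; next y=-7/10·0.504688+1/4·7.023047≈1.402480
n=3: y≈1.402480, sp=2, e=sp−y≈0.597520; I≈5.217832, D=e−e_prev≈-0.897793; u=0·0.597520+3/2·5.217832+1/4·(-0.897793)≈7.602300; next y=-7/10·1.402480+1/4·7.602300≈0.918839
n=4: y≈0.918839, sp=2, e=sp−y≈1.081161; I≈6.298993, D=e−e_prev≈0.483642; u=0·1.081161+3/2·6.298993+1/4·0.483642≈9.569401; next y=-7/10·0.918839+1/4·9.569401≈1.749163
n=5: y≈1.749163, sp=4, e=sp−y≈2.250837; I≈8.549830, D=e−e_prev≈1.169676; u=0·2.250837+3/2·8.549830+1/4·1.169676≈13.117164; next y=-7/10·1.749163+1/4·13.117164≈2.054877
n=6: y≈2.054877, sp=4, e=sp−y≈1.945123; I≈10.494953, D=e−e_prev≈-0.305714; u=0·1.945123+3/2·10.494953+1/4·(-0.305714)≈15.666002; next y=-7/10·2.054877+1/4·15.666002≈2.478087
n=7: y≈2.478087, sp=4, e=sp−y≈1.521913; I≈12.016867, D=e−e_prev≈-0.423210; u=0·1.521913+3/2·12.016867+1/4·(-0.423210)≈17.919498; next y=-7/10·2.478087+1/4·17.919498≈2.745214
n=8: y≈2.745214, sp=4, e=sp−y≈1.254786; I≈13.271653, D=e−e_prev≈-0.267127; u=0·1.254786+3/2·13.271653+1/4·(-0.267127)≈19.840698; next y=-7/10·2.745214+1/4·19.840698≈3.038525
n=9: y≈3.038525, sp=4, e=sp−y≈0.961475; I≈14.233128, D=e−e_prev≈-0.293311; u=0·0.961475+3/2·14.233128+1/4·(-0.293311)≈21.276365; next y=-7/10·3.038525+1/4·21.276365≈3.192124
n=10: y≈3.192124, sp=4, e=sp−y≈0.807876; I≈15.041004, D=e−e_prev≈-0.153599; u=0·0.807876+3/2·15.041004+1/4·(-0.153599)≈22.523107; next y=-7/10·3.192124+1/4·22.523107≈3.396290
n=11: y≈3.396290, sp=4, e=sp−y≈0.603710; I≈15.644714, D=e−e_prev≈-0.204166; u=0·0.603710+3/2·15.644714+1/4·(-0.204166)≈23.416030; next y=-7/10·3.396290+1/4·23.416030≈3.476605
n=12: y≈3.476605, sp=-1, e=sp−y≈-4.476605; I≈11.168110, D=e−e_prev≈-5.080315; u=0·(-4.476605)+3/2·11.168110+1/4·(-5.080315)≈15.482086; next y=-7/10·3.476605+1/4·15.482086≈1.436898
n=13: y≈1.436898, sp=-1, e=sp−y≈-2.436898; I≈8.731211, D=e−e_prev≈2.039706; u=0·(-2.436898)+3/2·8.731211+1/4·2.039706≈13.606744; next y=-7/10·1.436898+1/4·13.606744≈2.395857
n=14: y≈2.395857, sp=-1, e=sp−y≈-3.395857; I≈5.335354, D=e−e_prev≈-0.958959; u=0·(-3.395857)+3/2·5.335354+1/4·(-0.958959)≈7.763292; next y=-7/10·2.395857+1/4·7.763292≈0.263723

0 2 3.500 0.000
1 2 4.469 0.875
2 2 7.023 0.505
3 2 7.602 1.402
4 2 9.569 0.919
5 4 13.117 1.749
6 4 15.666 2.055
7 4 17.919 2.478
8 4 19.841 2.745
9 4 21.276 3.039
10 4 22.523 3.192
11 4 23.416 3.396
12 -1 15.482 3.477
13 -1 13.607 1.437
14 -1 7.763 2.396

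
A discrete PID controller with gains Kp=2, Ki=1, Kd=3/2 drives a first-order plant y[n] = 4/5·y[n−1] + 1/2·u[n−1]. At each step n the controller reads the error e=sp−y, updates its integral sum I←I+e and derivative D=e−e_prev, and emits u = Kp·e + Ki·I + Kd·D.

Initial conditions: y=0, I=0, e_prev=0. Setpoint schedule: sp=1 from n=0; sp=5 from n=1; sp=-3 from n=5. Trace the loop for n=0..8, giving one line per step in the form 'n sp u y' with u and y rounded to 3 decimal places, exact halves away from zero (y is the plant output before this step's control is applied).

0 1 4.500 0.000
1 5 11.875 2.250
2 5 -12.694 7.738
3 5 28.325 -0.157
4 5 -42.232 14.037
5 -3 41.677 -9.886
6 -3 -77.992 12.929
7 -3 127.420 -28.653
8 -3 -221.783 40.788

(exact arithmetic carried between steps; '≈' marks a value shown rounded to 6 d.p. or computed from one; I and e_prev carry over from the previous line; the table rounds u and y to 3 d.p., halves away from zero)
n=0: y=0, sp=1, e=sp−y=1; I=1, D=e−e_prev=1; u=2·1+1·1+3/2·1=4.5; next y=4/5·0+1/2·4.5=2.25
n=1: y=2.25, sp=5, e=sp−y=2.75; I=3.75, D=e−e_prev=1.75; u=2·2.75+1·3.75+3/2·1.75=11.875; next y=4/5·2.25+1/2·11.875=7.7375
n=2: y=7.7375, sp=5, e=sp−y=-2.7375; I=1.0125, D=e−e_prev=-5.4875; u=2·(-2.7375)+1·1.0125+3/2·(-5.4875)=-12.69375; next y=4/5·7.7375+1/2·(-12.69375)=-0.156875
n=3: y=-0.156875, sp=5, e=sp−y=5.156875; I=6.169375, D=e−e_prev=7.894375; u=2·5.156875+1·6.169375+3/2·7.894375≈28.324688; next y=4/5·(-0.156875)+1/2·28.324688≈14.036844
n=4: y≈14.036844, sp=5, e=sp−y≈-9.036844; I≈-2.867469, D=e−e_prev≈-14.193719; u=2·(-9.036844)+1·(-2.867469)+3/2·(-14.193719)≈-42.231734; next y=4/5·14.036844+1/2·(-42.231734)≈-9.886392
n=5: y≈-9.886392, sp=-3, e=sp−y≈6.886392; I≈4.018923, D=e−e_prev≈15.923236; u=2·6.886392+1·4.018923+3/2·15.923236≈41.676562; next y=4/5·(-9.886392)+1/2·41.676562≈12.929167
n=6: y≈12.929167, sp=-3, e=sp−y≈-15.929167; I≈-11.910244, D=e−e_prev≈-22.815559; u=2·(-15.929167)+1·(-11.910244)+3/2·(-22.815559)≈-77.991917; next y=4/5·12.929167+1/2·(-77.991917)≈-28.652625
n=7: y≈-28.652625, sp=-3, e=sp−y≈25.652625; I≈13.742381, D=e−e_prev≈41.581792; u=2·25.652625+1·13.742381+3/2·41.581792≈127.420318; next y=4/5·(-28.652625)+1/2·127.420318≈40.788059
n=8: y≈40.788059, sp=-3, e=sp−y≈-43.788059; I≈-30.045678, D=e−e_prev≈-69.440684; u=2·(-43.788059)+1·(-30.045678)+3/2·(-69.440684)≈-221.782823; next y=4/5·40.788059+1/2·(-221.782823)≈-78.260964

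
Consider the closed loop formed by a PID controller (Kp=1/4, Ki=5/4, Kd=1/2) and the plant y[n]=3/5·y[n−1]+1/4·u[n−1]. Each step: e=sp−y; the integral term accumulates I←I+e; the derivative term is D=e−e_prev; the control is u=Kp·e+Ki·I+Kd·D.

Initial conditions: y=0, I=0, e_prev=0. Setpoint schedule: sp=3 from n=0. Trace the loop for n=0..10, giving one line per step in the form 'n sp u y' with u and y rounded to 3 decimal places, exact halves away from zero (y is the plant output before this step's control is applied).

(exact arithmetic carried between steps; '≈' marks a value shown rounded to 6 d.p. or computed from one; I and e_prev carry over from the previous line; the table rounds u and y to 3 d.p., halves away from zero)
n=0: y=0, sp=3, e=sp−y=3; I=3, D=e−e_prev=3; u=1/4·3+5/4·3+1/2·3=6; next y=3/5·0+1/4·6=1.5
n=1: y=1.5, sp=3, e=sp−y=1.5; I=4.5, D=e−e_prev=-1.5; u=1/4·1.5+5/4·4.5+1/2·(-1.5)=5.25; next y=3/5·1.5+1/4·5.25=2.2125
n=2: y=2.2125, sp=3, e=sp−y=0.7875; I=5.2875, D=e−e_prev=-0.7125; u=1/4·0.7875+5/4·5.2875+1/2·(-0.7125)=6.45; next y=3/5·2.2125+1/4·6.45=2.94
n=3: y=2.94, sp=3, e=sp−y=0.06; I=5.3475, D=e−e_prev=-0.7275; u=1/4·0.06+5/4·5.3475+1/2·(-0.7275)=6.335625; next y=3/5·2.94+1/4·6.335625≈3.347906
n=4: y≈3.347906, sp=3, e=sp−y≈-0.347906; I≈4.999594, D=e−e_prev≈-0.407906; u=1/4·(-0.347906)+5/4·4.999594+1/2·(-0.407906)≈5.958563; next y=3/5·3.347906+1/4·5.958563≈3.498384
n=5: y≈3.498384, sp=3, e=sp−y≈-0.498384; I≈4.501209, D=e−e_prev≈-0.150478; u=1/4·(-0.498384)+5/4·4.501209+1/2·(-0.150478)≈5.426677; next y=3/5·3.498384+1/4·5.426677≈3.455700
n=6: y≈3.455700, sp=3, e=sp−y≈-0.455700; I≈4.045510, D=e−e_prev≈0.042685; u=1/4·(-0.455700)+5/4·4.045510+1/2·0.042685≈4.964304; next y=3/5·3.455700+1/4·4.964304≈3.314496
n=7: y≈3.314496, sp=3, e=sp−y≈-0.314496; I≈3.731014, D=e−e_prev≈0.141204; u=1/4·(-0.314496)+5/4·3.731014+1/2·0.141204≈4.655745; next y=3/5·3.314496+1/4·4.655745≈3.152634
n=8: y≈3.152634, sp=3, e=sp−y≈-0.152634; I≈3.578380, D=e−e_prev≈0.161862; u=1/4·(-0.152634)+5/4·3.578380+1/2·0.161862≈4.515747; next y=3/5·3.152634+1/4·4.515747≈3.020517
n=9: y≈3.020517, sp=3, e=sp−y≈-0.020517; I≈3.557863, D=e−e_prev≈0.132117; u=1/4·(-0.020517)+5/4·3.557863+1/2·0.132117≈4.508257; next y=3/5·3.020517+1/4·4.508257≈2.939375
n=10: y≈2.939375, sp=3, e=sp−y≈0.060625; I≈3.618488, D=e−e_prev≈0.081143; u=1/4·0.060625+5/4·3.618488+1/2·0.081143≈4.578838; next y=3/5·2.939375+1/4·4.578838≈2.908334

0 3 6.000 0.000
1 3 5.250 1.500
2 3 6.450 2.213
3 3 6.336 2.940
4 3 5.959 3.348
5 3 5.427 3.498
6 3 4.964 3.456
7 3 4.656 3.314
8 3 4.516 3.153
9 3 4.508 3.021
10 3 4.579 2.939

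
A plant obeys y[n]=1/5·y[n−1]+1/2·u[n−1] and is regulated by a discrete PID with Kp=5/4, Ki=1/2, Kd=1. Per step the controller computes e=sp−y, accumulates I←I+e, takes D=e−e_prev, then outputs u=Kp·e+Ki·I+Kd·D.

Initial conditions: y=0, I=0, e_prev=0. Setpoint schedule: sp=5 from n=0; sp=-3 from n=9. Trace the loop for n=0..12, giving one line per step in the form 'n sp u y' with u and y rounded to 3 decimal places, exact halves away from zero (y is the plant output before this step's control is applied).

(exact arithmetic carried between steps; '≈' marks a value shown rounded to 6 d.p. or computed from one; I and e_prev carry over from the previous line; the table rounds u and y to 3 d.p., halves away from zero)
n=0: y=0, sp=5, e=sp−y=5; I=5, D=e−e_prev=5; u=5/4·5+1/2·5+1·5=13.75; next y=1/5·0+1/2·13.75=6.875
n=1: y=6.875, sp=5, e=sp−y=-1.875; I=3.125, D=e−e_prev=-6.875; u=5/4·(-1.875)+1/2·3.125+1·(-6.875)=-7.65625; next y=1/5·6.875+1/2·(-7.65625)=-2.453125
n=2: y=-2.453125, sp=5, e=sp−y=7.453125; I=10.578125, D=e−e_prev=9.328125; u=5/4·7.453125+1/2·10.578125+1·9.328125≈23.933594; next y=1/5·(-2.453125)+1/2·23.933594≈11.476172
n=3: y≈11.476172, sp=5, e=sp−y≈-6.476172; I≈4.101953, D=e−e_prev≈-13.929297; u=5/4·(-6.476172)+1/2·4.101953+1·(-13.929297)≈-19.973535; next y=1/5·11.476172+1/2·(-19.973535)≈-7.691533
n=4: y≈-7.691533, sp=5, e=sp−y≈12.691533; I≈16.793486, D=e−e_prev≈19.167705; u=5/4·12.691533+1/2·16.793486+1·19.167705≈43.428865; next y=1/5·(-7.691533)+1/2·43.428865≈20.176126
n=5: y≈20.176126, sp=5, e=sp−y≈-15.176126; I≈1.617361, D=e−e_prev≈-27.867659; u=5/4·(-15.176126)+1/2·1.617361+1·(-27.867659)≈-46.029136; next y=1/5·20.176126+1/2·(-46.029136)≈-18.979343
n=6: y≈-18.979343, sp=5, e=sp−y≈23.979343; I≈25.596703, D=e−e_prev≈39.155468; u=5/4·23.979343+1/2·25.596703+1·39.155468≈81.927999; next y=1/5·(-18.979343)+1/2·81.927999≈37.168131
n=7: y≈37.168131, sp=5, e=sp−y≈-32.168131; I≈-6.571427, D=e−e_prev≈-56.147474; u=5/4·(-32.168131)+1/2·(-6.571427)+1·(-56.147474)≈-99.643351; next y=1/5·37.168131+1/2·(-99.643351)≈-42.388049
n=8: y≈-42.388049, sp=5, e=sp−y≈47.388049; I≈40.816622, D=e−e_prev≈79.556180; u=5/4·47.388049+1/2·40.816622+1·79.556180≈159.199552; next y=1/5·(-42.388049)+1/2·159.199552≈71.122166
n=9: y≈71.122166, sp=-3, e=sp−y≈-74.122166; I≈-33.305545, D=e−e_prev≈-121.510215; u=5/4·(-74.122166)+1/2·(-33.305545)+1·(-121.510215)≈-230.815696; next y=1/5·71.122166+1/2·(-230.815696)≈-101.183415
n=10: y≈-101.183415, sp=-3, e=sp−y≈98.183415; I≈64.877870, D=e−e_prev≈172.305581; u=5/4·98.183415+1/2·64.877870+1·172.305581≈327.473784; next y=1/5·(-101.183415)+1/2·327.473784≈143.500209
n=11: y≈143.500209, sp=-3, e=sp−y≈-146.500209; I≈-81.622339, D=e−e_prev≈-244.683624; u=5/4·(-146.500209)+1/2·(-81.622339)+1·(-244.683624)≈-468.620055; next y=1/5·143.500209+1/2·(-468.620055)≈-205.609985
n=12: y≈-205.609985, sp=-3, e=sp−y≈202.609985; I≈120.987646, D=e−e_prev≈349.110195; u=5/4·202.609985+1/2·120.987646+1·349.110195≈662.866500; next y=1/5·(-205.609985)+1/2·662.866500≈290.311253

0 5 13.750 0.000
1 5 -7.656 6.875
2 5 23.934 -2.453
3 5 -19.974 11.476
4 5 43.429 -7.692
5 5 -46.029 20.176
6 5 81.928 -18.979
7 5 -99.643 37.168
8 5 159.200 -42.388
9 -3 -230.816 71.122
10 -3 327.474 -101.183
11 -3 -468.620 143.500
12 -3 662.866 -205.610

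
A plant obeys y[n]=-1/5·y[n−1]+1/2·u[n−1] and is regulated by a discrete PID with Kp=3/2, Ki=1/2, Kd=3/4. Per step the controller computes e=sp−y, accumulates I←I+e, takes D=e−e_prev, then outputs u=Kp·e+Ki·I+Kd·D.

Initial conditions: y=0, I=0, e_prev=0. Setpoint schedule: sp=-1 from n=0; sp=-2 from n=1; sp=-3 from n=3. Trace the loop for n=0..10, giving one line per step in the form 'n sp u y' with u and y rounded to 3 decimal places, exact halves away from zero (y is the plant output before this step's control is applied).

0 -1 -2.750 0.000
1 -2 -1.469 -1.375
2 -2 -4.580 -0.459
3 -3 -2.632 -2.198
4 -3 -7.223 -0.876
5 -3 -0.253 -3.436
6 -3 -12.946 0.561
7 -3 7.922 -6.585
8 -3 -28.268 5.278
9 -3 32.775 -15.190
10 -3 -71.672 19.426

(exact arithmetic carried between steps; '≈' marks a value shown rounded to 6 d.p. or computed from one; I and e_prev carry over from the previous line; the table rounds u and y to 3 d.p., halves away from zero)
n=0: y=0, sp=-1, e=sp−y=-1; I=-1, D=e−e_prev=-1; u=3/2·(-1)+1/2·(-1)+3/4·(-1)=-2.75; next y=-1/5·0+1/2·(-2.75)=-1.375
n=1: y=-1.375, sp=-2, e=sp−y=-0.625; I=-1.625, D=e−e_prev=0.375; u=3/2·(-0.625)+1/2·(-1.625)+3/4·0.375=-1.46875; next y=-1/5·(-1.375)+1/2·(-1.46875)=-0.459375
n=2: y=-0.459375, sp=-2, e=sp−y=-1.540625; I=-3.165625, D=e−e_prev=-0.915625; u=3/2·(-1.540625)+1/2·(-3.165625)+3/4·(-0.915625)≈-4.580469; next y=-1/5·(-0.459375)+1/2·(-4.580469)≈-2.198359
n=3: y≈-2.198359, sp=-3, e=sp−y≈-0.801641; I≈-3.967266, D=e−e_prev≈0.738984; u=3/2·(-0.801641)+1/2·(-3.967266)+3/4·0.738984≈-2.631855; next y=-1/5·(-2.198359)+1/2·(-2.631855)≈-0.876256
n=4: y≈-0.876256, sp=-3, e=sp−y≈-2.123744; I≈-6.091010, D=e−e_prev≈-1.322104; u=3/2·(-2.123744)+1/2·(-6.091010)+3/4·(-1.322104)≈-7.222699; next y=-1/5·(-0.876256)+1/2·(-7.222699)≈-3.436098
n=5: y≈-3.436098, sp=-3, e=sp−y≈0.436098; I≈-5.654912, D=e−e_prev≈2.559842; u=3/2·0.436098+1/2·(-5.654912)+3/4·2.559842≈-0.253427; next y=-1/5·(-3.436098)+1/2·(-0.253427)≈0.560506
n=6: y≈0.560506, sp=-3, e=sp−y≈-3.560506; I≈-9.215418, D=e−e_prev≈-3.996604; u=3/2·(-3.560506)+1/2·(-9.215418)+3/4·(-3.996604)≈-12.945922; next y=-1/5·0.560506+1/2·(-12.945922)≈-6.585062
n=7: y≈-6.585062, sp=-3, e=sp−y≈3.585062; I≈-5.630356, D=e−e_prev≈7.145568; u=3/2·3.585062+1/2·(-5.630356)+3/4·7.145568≈7.921592; next y=-1/5·(-6.585062)+1/2·7.921592≈5.277808
n=8: y≈5.277808, sp=-3, e=sp−y≈-8.277808; I≈-13.908164, D=e−e_prev≈-11.862870; u=3/2·(-8.277808)+1/2·(-13.908164)+3/4·(-11.862870)≈-28.267947; next y=-1/5·5.277808+1/2·(-28.267947)≈-15.189535
n=9: y≈-15.189535, sp=-3, e=sp−y≈12.189535; I≈-1.718629, D=e−e_prev≈20.467343; u=3/2·12.189535+1/2·(-1.718629)+3/4·20.467343≈32.775496; next y=-1/5·(-15.189535)+1/2·32.775496≈19.425655
n=10: y≈19.425655, sp=-3, e=sp−y≈-22.425655; I≈-24.144284, D=e−e_prev≈-34.615190; u=3/2·(-22.425655)+1/2·(-24.144284)+3/4·(-34.615190)≈-71.672017; next y=-1/5·19.425655+1/2·(-71.672017)≈-39.721139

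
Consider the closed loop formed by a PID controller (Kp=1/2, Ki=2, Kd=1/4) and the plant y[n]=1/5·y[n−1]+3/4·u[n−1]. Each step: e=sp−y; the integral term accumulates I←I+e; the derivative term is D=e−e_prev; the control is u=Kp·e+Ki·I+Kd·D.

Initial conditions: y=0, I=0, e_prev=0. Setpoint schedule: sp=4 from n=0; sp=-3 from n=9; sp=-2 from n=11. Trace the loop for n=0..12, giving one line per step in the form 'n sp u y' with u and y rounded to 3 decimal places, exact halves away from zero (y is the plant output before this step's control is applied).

0 4 11.000 0.000
1 4 -4.688 8.250
2 4 16.693 -1.866
3 4 -12.638 12.147
4 4 27.361 -7.049
5 4 -27.280 19.111
6 4 47.347 -16.638
7 4 -54.570 32.182
8 4 84.622 -34.491
9 -3 -124.728 56.569
10 -3 162.352 -82.232
11 -2 -226.896 105.318
12 -2 304.778 -149.108

(exact arithmetic carried between steps; '≈' marks a value shown rounded to 6 d.p. or computed from one; I and e_prev carry over from the previous line; the table rounds u and y to 3 d.p., halves away from zero)
n=0: y=0, sp=4, e=sp−y=4; I=4, D=e−e_prev=4; u=1/2·4+2·4+1/4·4=11; next y=1/5·0+3/4·11=8.25
n=1: y=8.25, sp=4, e=sp−y=-4.25; I=-0.25, D=e−e_prev=-8.25; u=1/2·(-4.25)+2·(-0.25)+1/4·(-8.25)=-4.6875; next y=1/5·8.25+3/4·(-4.6875)=-1.865625
n=2: y=-1.865625, sp=4, e=sp−y=5.865625; I=5.615625, D=e−e_prev=10.115625; u=1/2·5.865625+2·5.615625+1/4·10.115625≈16.692969; next y=1/5·(-1.865625)+3/4·16.692969≈12.146602
n=3: y≈12.146602, sp=4, e=sp−y≈-8.146602; I≈-2.530977, D=e−e_prev≈-14.012227; u=1/2·(-8.146602)+2·(-2.530977)+1/4·(-14.012227)≈-12.638311; next y=1/5·12.146602+3/4·(-12.638311)≈-7.049413
n=4: y≈-7.049413, sp=4, e=sp−y≈11.049413; I≈8.518436, D=e−e_prev≈19.196014; u=1/2·11.049413+2·8.518436+1/4·19.196014≈27.360582; next y=1/5·(-7.049413)+3/4·27.360582≈19.110554
n=5: y≈19.110554, sp=4, e=sp−y≈-15.110554; I≈-6.592118, D=e−e_prev≈-26.159967; u=1/2·(-15.110554)+2·(-6.592118)+1/4·(-26.159967)≈-27.279504; next y=1/5·19.110554+3/4·(-27.279504)≈-16.637517
n=6: y≈-16.637517, sp=4, e=sp−y≈20.637517; I≈14.045400, D=e−e_prev≈35.748071; u=1/2·20.637517+2·14.045400+1/4·35.748071≈47.346576; next y=1/5·(-16.637517)+3/4·47.346576≈32.182428
n=7: y≈32.182428, sp=4, e=sp−y≈-28.182428; I≈-14.137029, D=e−e_prev≈-48.819946; u=1/2·(-28.182428)+2·(-14.137029)+1/4·(-48.819946)≈-54.570258; next y=1/5·32.182428+3/4·(-54.570258)≈-34.491208
n=8: y≈-34.491208, sp=4, e=sp−y≈38.491208; I≈24.354179, D=e−e_prev≈66.673636; u=1/2·38.491208+2·24.354179+1/4·66.673636≈84.622371; next y=1/5·(-34.491208)+3/4·84.622371≈56.568537
n=9: y≈56.568537, sp=-3, e=sp−y≈-59.568537; I≈-35.214358, D=e−e_prev≈-98.059745; u=1/2·(-59.568537)+2·(-35.214358)+1/4·(-98.059745)≈-124.727920; next y=1/5·56.568537+3/4·(-124.727920)≈-82.232233
n=10: y≈-82.232233, sp=-3, e=sp−y≈79.232233; I≈44.017875, D=e−e_prev≈138.800770; u=1/2·79.232233+2·44.017875+1/4·138.800770≈162.352059; next y=1/5·(-82.232233)+3/4·162.352059≈105.317598
n=11: y≈105.317598, sp=-2, e=sp−y≈-107.317598; I≈-63.299723, D=e−e_prev≈-186.549830; u=1/2·(-107.317598)+2·(-63.299723)+1/4·(-186.549830)≈-226.895701; next y=1/5·105.317598+3/4·(-226.895701)≈-149.108257
n=12: y≈-149.108257, sp=-2, e=sp−y≈147.108257; I≈83.808534, D=e−e_prev≈254.425854; u=1/2·147.108257+2·83.808534+1/4·254.425854≈304.777660; next y=1/5·(-149.108257)+3/4·304.777660≈198.761594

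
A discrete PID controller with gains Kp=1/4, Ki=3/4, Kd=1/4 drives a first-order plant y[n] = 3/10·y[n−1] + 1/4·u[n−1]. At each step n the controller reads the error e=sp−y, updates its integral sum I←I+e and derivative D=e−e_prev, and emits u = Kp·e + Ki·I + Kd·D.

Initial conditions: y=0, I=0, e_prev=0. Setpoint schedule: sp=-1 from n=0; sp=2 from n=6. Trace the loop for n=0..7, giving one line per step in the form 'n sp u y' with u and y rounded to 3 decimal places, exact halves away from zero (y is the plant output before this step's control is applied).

0 -1 -1.250 0.000
1 -1 -1.359 -0.313
2 -1 -1.802 -0.434
3 -1 -2.073 -0.581
4 -1 -2.285 -0.692
5 -1 -2.435 -0.779
6 2 1.207 -0.842
7 2 1.458 0.049

(exact arithmetic carried between steps; '≈' marks a value shown rounded to 6 d.p. or computed from one; I and e_prev carry over from the previous line; the table rounds u and y to 3 d.p., halves away from zero)
n=0: y=0, sp=-1, e=sp−y=-1; I=-1, D=e−e_prev=-1; u=1/4·(-1)+3/4·(-1)+1/4·(-1)=-1.25; next y=3/10·0+1/4·(-1.25)=-0.3125
n=1: y=-0.3125, sp=-1, e=sp−y=-0.6875; I=-1.6875, D=e−e_prev=0.3125; u=1/4·(-0.6875)+3/4·(-1.6875)+1/4·0.3125=-1.359375; next y=3/10·(-0.3125)+1/4·(-1.359375)≈-0.433594
n=2: y≈-0.433594, sp=-1, e=sp−y≈-0.566406; I≈-2.253906, D=e−e_prev≈0.121094; u=1/4·(-0.566406)+3/4·(-2.253906)+1/4·0.121094≈-1.801758; next y=3/10·(-0.433594)+1/4·(-1.801758)≈-0.580518
n=3: y≈-0.580518, sp=-1, e=sp−y≈-0.419482; I≈-2.673389, D=e−e_prev≈0.146924; u=1/4·(-0.419482)+3/4·(-2.673389)+1/4·0.146924≈-2.073181; next y=3/10·(-0.580518)+1/4·(-2.073181)≈-0.692451
n=4: y≈-0.692451, sp=-1, e=sp−y≈-0.307549; I≈-2.980938, D=e−e_prev≈0.111933; u=1/4·(-0.307549)+3/4·(-2.980938)+1/4·0.111933≈-2.284608; next y=3/10·(-0.692451)+1/4·(-2.284608)≈-0.778887
n=5: y≈-0.778887, sp=-1, e=sp−y≈-0.221113; I≈-3.202051, D=e−e_prev≈0.086437; u=1/4·(-0.221113)+3/4·(-3.202051)+1/4·0.086437≈-2.435207; next y=3/10·(-0.778887)+1/4·(-2.435207)≈-0.842468
n=6: y≈-0.842468, sp=2, e=sp−y≈2.842468; I≈-0.359583, D=e−e_prev≈3.063581; u=1/4·2.842468+3/4·(-0.359583)+1/4·3.063581≈1.206825; next y=3/10·(-0.842468)+1/4·1.206825≈0.048966
n=7: y≈0.048966, sp=2, e=sp−y≈1.951034; I≈1.591451, D=e−e_prev≈-0.891434; u=1/4·1.951034+3/4·1.591451+1/4·(-0.891434)≈1.458488; next y=3/10·0.048966+1/4·1.458488≈0.379312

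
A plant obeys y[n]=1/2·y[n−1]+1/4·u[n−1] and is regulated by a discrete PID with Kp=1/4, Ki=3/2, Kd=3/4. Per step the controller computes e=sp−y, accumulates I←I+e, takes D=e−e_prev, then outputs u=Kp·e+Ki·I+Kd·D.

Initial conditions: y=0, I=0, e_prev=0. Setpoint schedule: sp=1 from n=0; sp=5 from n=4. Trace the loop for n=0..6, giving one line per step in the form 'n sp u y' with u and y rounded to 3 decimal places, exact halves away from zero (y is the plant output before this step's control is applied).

0 1 2.500 0.000
1 1 1.688 0.625
2 1 2.445 0.734
3 1 2.315 0.979
4 5 12.307 1.068
5 5 8.915 3.611
6 5 11.847 4.034

(exact arithmetic carried between steps; '≈' marks a value shown rounded to 6 d.p. or computed from one; I and e_prev carry over from the previous line; the table rounds u and y to 3 d.p., halves away from zero)
n=0: y=0, sp=1, e=sp−y=1; I=1, D=e−e_prev=1; u=1/4·1+3/2·1+3/4·1=2.5; next y=1/2·0+1/4·2.5=0.625
n=1: y=0.625, sp=1, e=sp−y=0.375; I=1.375, D=e−e_prev=-0.625; u=1/4·0.375+3/2·1.375+3/4·(-0.625)=1.6875; next y=1/2·0.625+1/4·1.6875=0.734375
n=2: y=0.734375, sp=1, e=sp−y=0.265625; I=1.640625, D=e−e_prev=-0.109375; u=1/4·0.265625+3/2·1.640625+3/4·(-0.109375)≈2.445313; next y=1/2·0.734375+1/4·2.445313≈0.978516
n=3: y≈0.978516, sp=1, e=sp−y≈0.021484; I≈1.662109, D=e−e_prev≈-0.244141; u=1/4·0.021484+3/2·1.662109+3/4·(-0.244141)≈2.315430; next y=1/2·0.978516+1/4·2.315430≈1.068115
n=4: y≈1.068115, sp=5, e=sp−y≈3.931885; I≈5.593994, D=e−e_prev≈3.910400; u=1/4·3.931885+3/2·5.593994+3/4·3.910400≈12.306763; next y=1/2·1.068115+1/4·12.306763≈3.610748
n=5: y≈3.610748, sp=5, e=sp−y≈1.389252; I≈6.983246, D=e−e_prev≈-2.542633; u=1/4·1.389252+3/2·6.983246+3/4·(-2.542633)≈8.915207; next y=1/2·3.610748+1/4·8.915207≈4.034176
n=6: y≈4.034176, sp=5, e=sp−y≈0.965824; I≈7.949070, D=e−e_prev≈-0.423428; u=1/4·0.965824+3/2·7.949070+3/4·(-0.423428)≈11.847490; next y=1/2·4.034176+1/4·11.847490≈4.978961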